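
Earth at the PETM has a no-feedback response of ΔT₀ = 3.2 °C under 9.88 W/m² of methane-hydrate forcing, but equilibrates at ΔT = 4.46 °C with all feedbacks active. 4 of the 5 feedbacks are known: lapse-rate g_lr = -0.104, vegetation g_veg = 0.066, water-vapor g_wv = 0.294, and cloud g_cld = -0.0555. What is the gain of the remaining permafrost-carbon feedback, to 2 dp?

Amplification A = ΔT/ΔT₀ = 4.46/3.2 = 1.394.
Total gain g = 1 − 1/A = 1 − 1/1.394 = 0.2826.
Known gains sum to -0.104 + 0.066 + 0.294 − 0.0555 = 0.2005.
g_pf = 0.2826 − 0.2005 = 0.08.

0.08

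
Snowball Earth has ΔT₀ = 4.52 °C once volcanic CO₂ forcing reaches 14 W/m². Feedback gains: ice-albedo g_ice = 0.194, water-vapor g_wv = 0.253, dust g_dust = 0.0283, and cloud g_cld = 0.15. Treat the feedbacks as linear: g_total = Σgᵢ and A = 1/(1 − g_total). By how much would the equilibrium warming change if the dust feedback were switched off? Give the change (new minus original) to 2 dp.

Original: g = 0.6253, ΔT = 4.52/(1−0.6253) = 12.0630 °C.
Without dust: g' = 0.597, ΔT' = 4.52/(1−0.597) = 11.2159 °C.
Change = 11.2159 − 12.0630 = -0.85 °C.

-0.85 °C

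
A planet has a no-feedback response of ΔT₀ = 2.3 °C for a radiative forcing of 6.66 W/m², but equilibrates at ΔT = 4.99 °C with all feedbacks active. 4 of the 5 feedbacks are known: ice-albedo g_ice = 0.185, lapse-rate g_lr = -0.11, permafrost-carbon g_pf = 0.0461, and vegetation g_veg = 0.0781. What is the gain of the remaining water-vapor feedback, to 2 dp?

Amplification A = ΔT/ΔT₀ = 4.99/2.3 = 2.17.
Total gain g = 1 − 1/A = 1 − 1/2.17 = 0.5392.
Known gains sum to 0.185 − 0.11 + 0.0461 + 0.0781 = 0.1992.
g_wv = 0.5392 − 0.1992 = 0.34.

0.34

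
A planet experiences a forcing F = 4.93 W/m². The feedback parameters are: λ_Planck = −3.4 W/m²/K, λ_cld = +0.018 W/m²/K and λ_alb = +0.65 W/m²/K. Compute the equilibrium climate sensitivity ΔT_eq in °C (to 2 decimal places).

1.80 °C

Net feedback parameter λ = (−3.4) + (+0.018) + (+0.65) = -2.732 W/m²/K.
ΔT = −F/λ = −4.93/(-2.732) = 1.80 °C.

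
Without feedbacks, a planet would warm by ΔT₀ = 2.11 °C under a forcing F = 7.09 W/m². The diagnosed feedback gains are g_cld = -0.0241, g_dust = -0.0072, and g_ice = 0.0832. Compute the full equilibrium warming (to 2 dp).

Total gain g = -0.0241 − 0.0072 + 0.0832 = 0.0519.
Amplification A = 1/(1 − 0.0519) = 1.055.
ΔT = 2.11 × 1.055 = 2.23 °C.

2.23 °C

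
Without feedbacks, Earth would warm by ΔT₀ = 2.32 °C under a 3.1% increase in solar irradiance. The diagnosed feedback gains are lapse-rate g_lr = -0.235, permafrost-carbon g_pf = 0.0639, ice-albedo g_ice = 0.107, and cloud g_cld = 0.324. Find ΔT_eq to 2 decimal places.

Total gain g = -0.235 + 0.0639 + 0.107 + 0.324 = 0.2599.
Amplification A = 1/(1 − 0.2599) = 1.351.
ΔT = 2.32 × 1.351 = 3.13 °C.

3.13 °C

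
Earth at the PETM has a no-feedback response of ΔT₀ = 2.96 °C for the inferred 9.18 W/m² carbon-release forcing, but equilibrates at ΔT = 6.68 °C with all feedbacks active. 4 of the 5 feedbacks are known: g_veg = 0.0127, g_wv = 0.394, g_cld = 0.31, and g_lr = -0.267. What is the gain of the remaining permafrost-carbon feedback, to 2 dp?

Amplification A = ΔT/ΔT₀ = 6.68/2.96 = 2.257.
Total gain g = 1 − 1/A = 1 − 1/2.257 = 0.5569.
Known gains sum to 0.0127 + 0.394 + 0.31 − 0.267 = 0.4497.
g_pf = 0.5569 − 0.4497 = 0.11.

0.11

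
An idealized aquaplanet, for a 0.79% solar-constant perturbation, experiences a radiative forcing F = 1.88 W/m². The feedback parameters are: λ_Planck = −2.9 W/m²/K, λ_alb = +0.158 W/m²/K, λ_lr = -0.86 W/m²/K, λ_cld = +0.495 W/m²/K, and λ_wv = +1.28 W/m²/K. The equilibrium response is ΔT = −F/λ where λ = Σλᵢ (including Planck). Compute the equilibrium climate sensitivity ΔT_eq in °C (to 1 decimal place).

Net feedback parameter λ = (−2.9) + (+0.158) + (-0.86) + (+0.495) + (+1.28) = -1.827 W/m²/K.
ΔT = −F/λ = −1.88/(-1.827) = 1.0 °C.

1.0 °C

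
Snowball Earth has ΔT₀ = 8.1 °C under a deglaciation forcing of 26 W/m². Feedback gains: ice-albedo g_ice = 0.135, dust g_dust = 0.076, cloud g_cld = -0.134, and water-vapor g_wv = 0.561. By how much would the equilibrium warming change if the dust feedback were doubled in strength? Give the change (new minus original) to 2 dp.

Original: g = 0.638, ΔT = 8.1/(1−0.638) = 22.3757 °C.
With doubled dust: g' = 0.714, ΔT' = 8.1/(1−0.714) = 28.3217 °C.
Change = 28.3217 − 22.3757 = 5.95 °C.

5.95 °C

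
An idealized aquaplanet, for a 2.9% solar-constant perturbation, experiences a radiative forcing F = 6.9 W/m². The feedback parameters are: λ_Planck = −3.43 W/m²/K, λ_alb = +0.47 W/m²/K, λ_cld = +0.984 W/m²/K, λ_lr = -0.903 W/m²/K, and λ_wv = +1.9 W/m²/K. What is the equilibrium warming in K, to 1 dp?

7.0 K

Net feedback parameter λ = (−3.43) + (+0.47) + (+0.984) + (-0.903) + (+1.9) = -0.979 W/m²/K.
ΔT = −F/λ = −6.9/(-0.979) = 7.0 K.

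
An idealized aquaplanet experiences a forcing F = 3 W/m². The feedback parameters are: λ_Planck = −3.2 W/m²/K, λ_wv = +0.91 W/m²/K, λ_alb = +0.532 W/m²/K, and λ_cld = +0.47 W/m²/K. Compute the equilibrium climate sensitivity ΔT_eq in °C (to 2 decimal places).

2.33 °C

Net feedback parameter λ = (−3.2) + (+0.91) + (+0.532) + (+0.47) = -1.288 W/m²/K.
ΔT = −F/λ = −3/(-1.288) = 2.33 °C.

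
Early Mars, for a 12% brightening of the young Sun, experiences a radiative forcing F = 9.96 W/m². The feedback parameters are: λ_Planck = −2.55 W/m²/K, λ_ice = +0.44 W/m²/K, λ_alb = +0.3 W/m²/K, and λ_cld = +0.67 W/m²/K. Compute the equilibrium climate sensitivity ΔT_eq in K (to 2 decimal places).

8.74 K

Net feedback parameter λ = (−2.55) + (+0.44) + (+0.3) + (+0.67) = -1.14 W/m²/K.
ΔT = −F/λ = −9.96/(-1.14) = 8.74 K.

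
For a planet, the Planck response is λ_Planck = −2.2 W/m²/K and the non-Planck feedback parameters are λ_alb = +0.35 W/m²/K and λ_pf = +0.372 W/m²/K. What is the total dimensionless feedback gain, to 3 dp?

0.328

Convert to gains: g_alb = 0.35/2.2 = 0.1591; g_pf = 0.372/2.2 = 0.1691.
Total gain g = 0.3282.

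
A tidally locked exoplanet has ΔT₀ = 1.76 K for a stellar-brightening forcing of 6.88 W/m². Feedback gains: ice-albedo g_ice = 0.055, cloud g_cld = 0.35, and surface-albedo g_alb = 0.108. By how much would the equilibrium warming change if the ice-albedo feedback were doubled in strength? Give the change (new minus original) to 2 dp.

Original: g = 0.513, ΔT = 1.76/(1−0.513) = 3.6140 K.
With doubled ice-albedo: g' = 0.568, ΔT' = 1.76/(1−0.568) = 4.0741 K.
Change = 4.0741 − 3.6140 = 0.46 K.

0.46 K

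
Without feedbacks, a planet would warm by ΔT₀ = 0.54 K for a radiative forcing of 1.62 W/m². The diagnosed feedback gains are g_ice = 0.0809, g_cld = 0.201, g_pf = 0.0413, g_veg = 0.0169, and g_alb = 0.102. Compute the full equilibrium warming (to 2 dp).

0.97 K

Total gain g = 0.0809 + 0.201 + 0.0413 + 0.0169 + 0.102 = 0.4421.
Amplification A = 1/(1 − 0.4421) = 1.792.
ΔT = 0.54 × 1.792 = 0.97 K.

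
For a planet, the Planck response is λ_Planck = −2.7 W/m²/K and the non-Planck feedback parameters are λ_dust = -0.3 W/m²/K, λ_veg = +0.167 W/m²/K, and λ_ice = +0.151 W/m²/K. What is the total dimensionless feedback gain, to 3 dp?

0.007

Convert to gains: g_dust = -0.3/2.7 = -0.1111; g_veg = 0.167/2.7 = 0.06185; g_ice = 0.151/2.7 = 0.05593.
Total gain g = 0.00668.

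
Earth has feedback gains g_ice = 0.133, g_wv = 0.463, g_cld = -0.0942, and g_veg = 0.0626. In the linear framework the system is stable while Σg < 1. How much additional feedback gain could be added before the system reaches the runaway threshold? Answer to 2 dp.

0.44

Current total gain = 0.133 + 0.463 − 0.0942 + 0.0626 = 0.5644.
Margin to runaway = 1 − 0.5644 = 0.44.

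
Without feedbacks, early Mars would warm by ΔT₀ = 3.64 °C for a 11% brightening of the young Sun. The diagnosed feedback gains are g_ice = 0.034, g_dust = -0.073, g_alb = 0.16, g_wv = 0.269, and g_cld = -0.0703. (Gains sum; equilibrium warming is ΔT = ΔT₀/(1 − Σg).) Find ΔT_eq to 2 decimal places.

5.35 °C

Total gain g = 0.034 − 0.073 + 0.16 + 0.269 − 0.0703 = 0.3197.
Amplification A = 1/(1 − 0.3197) = 1.47.
ΔT = 3.64 × 1.47 = 5.35 °C.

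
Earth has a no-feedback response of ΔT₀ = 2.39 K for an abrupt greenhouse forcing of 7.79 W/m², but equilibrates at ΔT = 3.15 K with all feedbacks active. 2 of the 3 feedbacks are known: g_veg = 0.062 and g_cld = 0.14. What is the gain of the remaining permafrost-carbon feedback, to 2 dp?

Amplification A = ΔT/ΔT₀ = 3.15/2.39 = 1.318.
Total gain g = 1 − 1/A = 1 − 1/1.318 = 0.2413.
Known gains sum to 0.062 + 0.14 = 0.202.
g_pf = 0.2413 − 0.202 = 0.04.

0.04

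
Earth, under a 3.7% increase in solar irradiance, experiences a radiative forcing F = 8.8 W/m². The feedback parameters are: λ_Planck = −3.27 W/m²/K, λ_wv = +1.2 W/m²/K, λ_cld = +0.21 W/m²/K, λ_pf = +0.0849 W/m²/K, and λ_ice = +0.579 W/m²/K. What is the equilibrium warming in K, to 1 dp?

7.4 K

Net feedback parameter λ = (−3.27) + (+1.2) + (+0.21) + (+0.0849) + (+0.579) = -1.1961 W/m²/K.
ΔT = −F/λ = −8.8/(-1.1961) = 7.4 K.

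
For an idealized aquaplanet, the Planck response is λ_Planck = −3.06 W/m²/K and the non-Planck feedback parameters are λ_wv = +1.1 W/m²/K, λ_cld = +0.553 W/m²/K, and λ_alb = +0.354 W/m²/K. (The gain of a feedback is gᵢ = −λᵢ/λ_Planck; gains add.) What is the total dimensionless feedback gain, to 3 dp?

0.656

Convert to gains: g_wv = 1.1/3.06 = 0.3595; g_cld = 0.553/3.06 = 0.1807; g_alb = 0.354/3.06 = 0.1157.
Total gain g = 0.6559.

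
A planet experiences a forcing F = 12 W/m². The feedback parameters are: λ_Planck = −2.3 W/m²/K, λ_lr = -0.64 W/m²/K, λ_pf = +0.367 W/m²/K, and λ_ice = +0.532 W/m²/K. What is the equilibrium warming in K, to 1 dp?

Net feedback parameter λ = (−2.3) + (-0.64) + (+0.367) + (+0.532) = -2.041 W/m²/K.
ΔT = −F/λ = −12/(-2.041) = 5.9 K.

5.9 K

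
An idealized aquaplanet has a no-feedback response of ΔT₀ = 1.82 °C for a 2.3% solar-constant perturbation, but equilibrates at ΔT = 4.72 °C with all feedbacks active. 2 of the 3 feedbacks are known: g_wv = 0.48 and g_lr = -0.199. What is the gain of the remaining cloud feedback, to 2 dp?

Amplification A = ΔT/ΔT₀ = 4.72/1.82 = 2.593.
Total gain g = 1 − 1/A = 1 − 1/2.593 = 0.6143.
Known gains sum to 0.48 − 0.199 = 0.281.
g_cld = 0.6143 − 0.281 = 0.33.

0.33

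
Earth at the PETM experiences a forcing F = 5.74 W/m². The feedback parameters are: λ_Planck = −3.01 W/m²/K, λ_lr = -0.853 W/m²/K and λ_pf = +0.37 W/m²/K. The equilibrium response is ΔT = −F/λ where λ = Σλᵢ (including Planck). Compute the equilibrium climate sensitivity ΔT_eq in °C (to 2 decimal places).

1.64 °C

Net feedback parameter λ = (−3.01) + (-0.853) + (+0.37) = -3.493 W/m²/K.
ΔT = −F/λ = −5.74/(-3.493) = 1.64 °C.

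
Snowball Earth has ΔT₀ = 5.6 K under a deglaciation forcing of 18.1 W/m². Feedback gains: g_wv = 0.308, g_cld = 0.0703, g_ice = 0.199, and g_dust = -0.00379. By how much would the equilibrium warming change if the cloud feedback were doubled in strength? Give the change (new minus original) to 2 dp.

2.59 K

Original: g = 0.57351, ΔT = 5.6/(1−0.57351) = 13.1304 K.
With doubled cloud: g' = 0.64381, ΔT' = 5.6/(1−0.64381) = 15.7219 K.
Change = 15.7219 − 13.1304 = 2.59 K.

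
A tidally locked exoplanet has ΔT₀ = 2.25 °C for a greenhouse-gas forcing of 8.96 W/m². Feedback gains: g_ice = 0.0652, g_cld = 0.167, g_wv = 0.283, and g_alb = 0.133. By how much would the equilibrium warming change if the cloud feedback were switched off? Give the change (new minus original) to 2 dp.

Original: g = 0.6482, ΔT = 2.25/(1−0.6482) = 6.3957 °C.
Without cloud: g' = 0.4812, ΔT' = 2.25/(1−0.4812) = 4.3369 °C.
Change = 4.3369 − 6.3957 = -2.06 °C.

-2.06 °C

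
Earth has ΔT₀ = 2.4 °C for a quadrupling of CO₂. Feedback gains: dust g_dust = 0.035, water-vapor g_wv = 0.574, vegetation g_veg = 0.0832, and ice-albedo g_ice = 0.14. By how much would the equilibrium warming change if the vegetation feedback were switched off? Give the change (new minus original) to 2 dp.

-4.74 °C

Original: g = 0.8322, ΔT = 2.4/(1−0.8322) = 14.3027 °C.
Without vegetation: g' = 0.749, ΔT' = 2.4/(1−0.749) = 9.5618 °C.
Change = 9.5618 − 14.3027 = -4.74 °C.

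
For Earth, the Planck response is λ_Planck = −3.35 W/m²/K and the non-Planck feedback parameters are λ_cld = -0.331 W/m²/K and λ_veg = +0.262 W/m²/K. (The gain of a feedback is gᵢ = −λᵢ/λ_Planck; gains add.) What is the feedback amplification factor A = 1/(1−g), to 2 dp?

Convert to gains: g_cld = -0.331/3.35 = -0.09881; g_veg = 0.262/3.35 = 0.07821.
Total gain g = -0.0206.
A = 1/(1 + 0.0206) = 0.98.

0.98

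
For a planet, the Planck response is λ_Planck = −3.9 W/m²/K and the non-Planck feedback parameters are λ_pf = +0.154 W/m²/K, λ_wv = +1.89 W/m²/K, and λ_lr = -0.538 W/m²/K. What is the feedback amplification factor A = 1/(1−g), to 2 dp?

Convert to gains: g_pf = 0.154/3.9 = 0.03949; g_wv = 1.89/3.9 = 0.4846; g_lr = -0.538/3.9 = -0.1379.
Total gain g = 0.38619.
A = 1/(1 − 0.38619) = 1.63.

1.63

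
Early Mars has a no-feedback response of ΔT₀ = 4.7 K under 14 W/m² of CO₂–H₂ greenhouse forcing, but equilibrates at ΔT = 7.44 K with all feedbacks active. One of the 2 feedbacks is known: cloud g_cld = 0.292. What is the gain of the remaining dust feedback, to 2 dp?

Amplification A = ΔT/ΔT₀ = 7.44/4.7 = 1.583.
Total gain g = 1 − 1/A = 1 − 1/1.583 = 0.3683.
The known gain is 0.292.
g_dust = 0.3683 − 0.292 = 0.08.

0.08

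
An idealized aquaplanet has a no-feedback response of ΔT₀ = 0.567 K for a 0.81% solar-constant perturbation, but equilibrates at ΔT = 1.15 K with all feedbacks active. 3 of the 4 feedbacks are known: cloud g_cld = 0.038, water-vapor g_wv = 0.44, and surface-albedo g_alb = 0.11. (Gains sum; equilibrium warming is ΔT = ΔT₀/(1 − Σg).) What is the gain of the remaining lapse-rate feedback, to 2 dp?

Amplification A = ΔT/ΔT₀ = 1.15/0.567 = 2.028.
Total gain g = 1 − 1/A = 1 − 1/2.028 = 0.5069.
Known gains sum to 0.038 + 0.44 + 0.11 = 0.588.
g_lr = 0.5069 − 0.588 = -0.08.

-0.08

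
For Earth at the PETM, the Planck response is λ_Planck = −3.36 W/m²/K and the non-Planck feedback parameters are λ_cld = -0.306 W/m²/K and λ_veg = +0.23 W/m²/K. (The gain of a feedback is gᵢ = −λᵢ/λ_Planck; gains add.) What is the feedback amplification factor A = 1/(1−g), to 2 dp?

0.98

Convert to gains: g_cld = -0.306/3.36 = -0.09107; g_veg = 0.23/3.36 = 0.06845.
Total gain g = -0.02262.
A = 1/(1 + 0.02262) = 0.98.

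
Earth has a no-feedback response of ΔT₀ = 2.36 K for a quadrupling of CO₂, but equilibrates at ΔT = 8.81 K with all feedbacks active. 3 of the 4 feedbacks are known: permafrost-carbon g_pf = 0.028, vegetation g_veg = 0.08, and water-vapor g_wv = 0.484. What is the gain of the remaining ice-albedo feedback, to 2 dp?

Amplification A = ΔT/ΔT₀ = 8.81/2.36 = 3.733.
Total gain g = 1 − 1/A = 1 − 1/3.733 = 0.7321.
Known gains sum to 0.028 + 0.08 + 0.484 = 0.592.
g_ice = 0.7321 − 0.592 = 0.14.

0.14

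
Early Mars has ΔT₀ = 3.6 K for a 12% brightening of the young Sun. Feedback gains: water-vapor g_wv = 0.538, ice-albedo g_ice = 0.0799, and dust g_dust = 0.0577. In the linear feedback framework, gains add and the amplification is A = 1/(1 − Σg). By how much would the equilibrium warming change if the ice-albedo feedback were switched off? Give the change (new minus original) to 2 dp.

Original: g = 0.6756, ΔT = 3.6/(1−0.6756) = 11.0974 K.
Without ice-albedo: g' = 0.5957, ΔT' = 3.6/(1−0.5957) = 8.9043 K.
Change = 8.9043 − 11.0974 = -2.19 K.

-2.19 K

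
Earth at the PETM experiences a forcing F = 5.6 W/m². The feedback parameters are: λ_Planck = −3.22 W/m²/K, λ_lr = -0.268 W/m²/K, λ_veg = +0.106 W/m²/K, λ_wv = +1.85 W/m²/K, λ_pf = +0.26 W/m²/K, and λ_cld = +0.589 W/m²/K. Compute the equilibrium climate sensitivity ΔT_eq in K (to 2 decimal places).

Net feedback parameter λ = (−3.22) + (-0.268) + (+0.106) + (+1.85) + (+0.26) + (+0.589) = -0.683 W/m²/K.
ΔT = −F/λ = −5.6/(-0.683) = 8.20 K.

8.20 K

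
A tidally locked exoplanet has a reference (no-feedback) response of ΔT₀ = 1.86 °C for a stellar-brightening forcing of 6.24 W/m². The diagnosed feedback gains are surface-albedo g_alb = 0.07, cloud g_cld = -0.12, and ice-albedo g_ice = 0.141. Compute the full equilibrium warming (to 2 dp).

2.05 °C

Total gain g = 0.07 − 0.12 + 0.141 = 0.091.
Amplification A = 1/(1 − 0.091) = 1.1.
ΔT = 1.86 × 1.1 = 2.05 °C.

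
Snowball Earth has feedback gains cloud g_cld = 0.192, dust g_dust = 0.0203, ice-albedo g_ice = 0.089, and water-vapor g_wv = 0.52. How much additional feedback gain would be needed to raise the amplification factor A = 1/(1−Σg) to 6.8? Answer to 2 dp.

Current total gain = 0.8213.
Target gain for A = 6.8: g* = 1 − 1/6.8 = 0.8529.
Additional gain needed = 0.8529 − 0.8213 = 0.03.

0.03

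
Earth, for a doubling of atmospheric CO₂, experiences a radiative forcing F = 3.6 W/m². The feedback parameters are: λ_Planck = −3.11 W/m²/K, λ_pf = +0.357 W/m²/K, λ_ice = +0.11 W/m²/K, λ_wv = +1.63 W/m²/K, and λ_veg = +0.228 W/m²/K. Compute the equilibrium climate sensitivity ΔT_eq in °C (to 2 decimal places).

Net feedback parameter λ = (−3.11) + (+0.357) + (+0.11) + (+1.63) + (+0.228) = -0.785 W/m²/K.
ΔT = −F/λ = −3.6/(-0.785) = 4.59 °C.

4.59 °C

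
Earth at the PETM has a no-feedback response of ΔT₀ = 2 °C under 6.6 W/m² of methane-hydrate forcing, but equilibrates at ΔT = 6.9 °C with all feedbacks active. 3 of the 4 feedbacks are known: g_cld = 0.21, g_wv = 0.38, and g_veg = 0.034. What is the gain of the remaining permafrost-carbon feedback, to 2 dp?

Amplification A = ΔT/ΔT₀ = 6.9/2 = 3.45.
Total gain g = 1 − 1/A = 1 − 1/3.45 = 0.7101.
Known gains sum to 0.21 + 0.38 + 0.034 = 0.624.
g_pf = 0.7101 − 0.624 = 0.09.

0.09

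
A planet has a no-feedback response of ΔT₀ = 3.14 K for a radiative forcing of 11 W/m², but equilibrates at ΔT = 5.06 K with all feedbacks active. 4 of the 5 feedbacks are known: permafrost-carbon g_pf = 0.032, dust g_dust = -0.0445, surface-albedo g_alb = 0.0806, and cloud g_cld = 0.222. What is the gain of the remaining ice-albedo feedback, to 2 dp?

0.09

Amplification A = ΔT/ΔT₀ = 5.06/3.14 = 1.611.
Total gain g = 1 − 1/A = 1 − 1/1.611 = 0.3793.
Known gains sum to 0.032 − 0.0445 + 0.0806 + 0.222 = 0.2901.
g_ice = 0.3793 − 0.2901 = 0.09.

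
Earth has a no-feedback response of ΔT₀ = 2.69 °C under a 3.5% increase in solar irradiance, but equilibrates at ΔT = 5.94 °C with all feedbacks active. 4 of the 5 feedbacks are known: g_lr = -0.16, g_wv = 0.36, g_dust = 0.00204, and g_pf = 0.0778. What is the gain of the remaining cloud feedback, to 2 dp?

0.27

Amplification A = ΔT/ΔT₀ = 5.94/2.69 = 2.208.
Total gain g = 1 − 1/A = 1 − 1/2.208 = 0.5471.
Known gains sum to -0.16 + 0.36 + 0.00204 + 0.0778 = 0.27984.
g_cld = 0.5471 − 0.27984 = 0.27.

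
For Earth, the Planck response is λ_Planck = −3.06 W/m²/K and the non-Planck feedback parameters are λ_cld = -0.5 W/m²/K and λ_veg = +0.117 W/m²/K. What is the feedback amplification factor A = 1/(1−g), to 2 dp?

Convert to gains: g_cld = -0.5/3.06 = -0.1634; g_veg = 0.117/3.06 = 0.03824.
Total gain g = -0.12516.
A = 1/(1 + 0.12516) = 0.89.

0.89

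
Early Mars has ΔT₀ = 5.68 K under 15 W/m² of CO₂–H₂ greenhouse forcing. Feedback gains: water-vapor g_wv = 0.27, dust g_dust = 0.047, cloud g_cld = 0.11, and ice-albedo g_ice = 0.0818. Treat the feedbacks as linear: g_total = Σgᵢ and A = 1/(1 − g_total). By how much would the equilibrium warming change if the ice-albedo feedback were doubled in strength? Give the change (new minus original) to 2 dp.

2.31 K

Original: g = 0.5088, ΔT = 5.68/(1−0.5088) = 11.5635 K.
With doubled ice-albedo: g' = 0.5906, ΔT' = 5.68/(1−0.5906) = 13.8740 K.
Change = 13.8740 − 11.5635 = 2.31 K.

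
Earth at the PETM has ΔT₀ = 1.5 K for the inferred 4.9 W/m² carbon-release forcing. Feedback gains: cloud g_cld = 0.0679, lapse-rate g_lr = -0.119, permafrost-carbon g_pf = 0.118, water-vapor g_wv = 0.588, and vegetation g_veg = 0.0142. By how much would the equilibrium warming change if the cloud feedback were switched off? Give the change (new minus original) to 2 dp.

-0.77 K

Original: g = 0.6691, ΔT = 1.5/(1−0.6691) = 4.5331 K.
Without cloud: g' = 0.6012, ΔT' = 1.5/(1−0.6012) = 3.7613 K.
Change = 3.7613 − 4.5331 = -0.77 K.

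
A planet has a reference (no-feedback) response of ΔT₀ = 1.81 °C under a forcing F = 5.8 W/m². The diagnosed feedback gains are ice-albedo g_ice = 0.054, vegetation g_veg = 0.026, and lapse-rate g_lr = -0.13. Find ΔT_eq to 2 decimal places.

1.72 °C

Total gain g = 0.054 + 0.026 − 0.13 = -0.05.
Amplification A = 1/(1 + 0.05) = 0.9524.
ΔT = 1.81 × 0.9524 = 1.72 °C.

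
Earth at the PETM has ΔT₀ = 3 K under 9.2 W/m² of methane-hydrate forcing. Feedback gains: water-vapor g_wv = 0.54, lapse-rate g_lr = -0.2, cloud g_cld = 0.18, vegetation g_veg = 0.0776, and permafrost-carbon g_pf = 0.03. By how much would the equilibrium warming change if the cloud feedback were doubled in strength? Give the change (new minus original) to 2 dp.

7.54 K

Original: g = 0.6276, ΔT = 3/(1−0.6276) = 8.0559 K.
With doubled cloud: g' = 0.8076, ΔT' = 3/(1−0.8076) = 15.5925 K.
Change = 15.5925 − 8.0559 = 7.54 K.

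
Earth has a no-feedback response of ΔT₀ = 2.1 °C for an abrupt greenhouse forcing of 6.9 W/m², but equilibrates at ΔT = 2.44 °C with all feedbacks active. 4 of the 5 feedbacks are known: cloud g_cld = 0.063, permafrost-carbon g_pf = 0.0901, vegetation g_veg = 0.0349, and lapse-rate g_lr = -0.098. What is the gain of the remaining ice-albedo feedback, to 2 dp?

0.05

Amplification A = ΔT/ΔT₀ = 2.44/2.1 = 1.162.
Total gain g = 1 − 1/A = 1 − 1/1.162 = 0.1394.
Known gains sum to 0.063 + 0.0901 + 0.0349 − 0.098 = 0.09.
g_ice = 0.1394 − 0.09 = 0.05.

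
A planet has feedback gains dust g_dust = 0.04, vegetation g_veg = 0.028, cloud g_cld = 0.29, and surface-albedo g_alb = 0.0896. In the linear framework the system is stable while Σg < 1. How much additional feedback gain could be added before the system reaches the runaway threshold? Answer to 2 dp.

0.55

Current total gain = 0.04 + 0.028 + 0.29 + 0.0896 = 0.4476.
Margin to runaway = 1 − 0.4476 = 0.55.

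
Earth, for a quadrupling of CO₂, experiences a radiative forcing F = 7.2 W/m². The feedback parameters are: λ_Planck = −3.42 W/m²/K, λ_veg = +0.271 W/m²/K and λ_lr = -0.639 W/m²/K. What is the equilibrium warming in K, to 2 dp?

1.90 K

Net feedback parameter λ = (−3.42) + (+0.271) + (-0.639) = -3.788 W/m²/K.
ΔT = −F/λ = −7.2/(-3.788) = 1.90 K.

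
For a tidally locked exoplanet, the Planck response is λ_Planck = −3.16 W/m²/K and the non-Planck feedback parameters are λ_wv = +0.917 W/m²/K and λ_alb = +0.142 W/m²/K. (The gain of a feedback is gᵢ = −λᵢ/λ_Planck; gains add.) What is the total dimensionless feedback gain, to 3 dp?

Convert to gains: g_wv = 0.917/3.16 = 0.2902; g_alb = 0.142/3.16 = 0.04494.
Total gain g = 0.33514.

0.335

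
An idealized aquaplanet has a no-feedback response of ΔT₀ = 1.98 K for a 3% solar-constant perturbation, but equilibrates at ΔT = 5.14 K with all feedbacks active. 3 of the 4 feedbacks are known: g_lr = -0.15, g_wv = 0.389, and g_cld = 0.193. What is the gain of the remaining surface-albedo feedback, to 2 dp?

Amplification A = ΔT/ΔT₀ = 5.14/1.98 = 2.596.
Total gain g = 1 − 1/A = 1 − 1/2.596 = 0.6148.
Known gains sum to -0.15 + 0.389 + 0.193 = 0.432.
g_alb = 0.6148 − 0.432 = 0.18.

0.18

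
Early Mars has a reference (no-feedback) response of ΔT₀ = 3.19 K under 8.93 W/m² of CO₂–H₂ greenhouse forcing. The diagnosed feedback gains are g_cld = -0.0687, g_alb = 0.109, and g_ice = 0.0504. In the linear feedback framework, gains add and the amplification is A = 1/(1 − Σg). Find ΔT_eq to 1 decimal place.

3.5 K

Total gain g = -0.0687 + 0.109 + 0.0504 = 0.0907.
Amplification A = 1/(1 − 0.0907) = 1.1.
ΔT = 3.19 × 1.1 = 3.5 K.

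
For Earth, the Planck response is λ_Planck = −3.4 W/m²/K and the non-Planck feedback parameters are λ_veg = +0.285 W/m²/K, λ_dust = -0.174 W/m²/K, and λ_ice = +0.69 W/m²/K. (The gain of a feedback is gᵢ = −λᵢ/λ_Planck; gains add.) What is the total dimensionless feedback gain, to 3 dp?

Convert to gains: g_veg = 0.285/3.4 = 0.08382; g_dust = -0.174/3.4 = -0.05118; g_ice = 0.69/3.4 = 0.2029.
Total gain g = 0.23554.

0.236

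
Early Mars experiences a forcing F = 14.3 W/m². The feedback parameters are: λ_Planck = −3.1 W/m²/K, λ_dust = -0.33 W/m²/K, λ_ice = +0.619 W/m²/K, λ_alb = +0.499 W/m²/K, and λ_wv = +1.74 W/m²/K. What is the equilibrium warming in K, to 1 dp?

25.0 K

Net feedback parameter λ = (−3.1) + (-0.33) + (+0.619) + (+0.499) + (+1.74) = -0.572 W/m²/K.
ΔT = −F/λ = −14.3/(-0.572) = 25.0 K.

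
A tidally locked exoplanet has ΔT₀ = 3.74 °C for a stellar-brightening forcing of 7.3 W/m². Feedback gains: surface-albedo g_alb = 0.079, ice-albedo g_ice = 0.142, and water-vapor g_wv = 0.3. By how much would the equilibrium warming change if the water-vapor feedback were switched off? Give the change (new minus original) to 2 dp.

-3.01 °C

Original: g = 0.521, ΔT = 3.74/(1−0.521) = 7.8079 °C.
Without water-vapor: g' = 0.221, ΔT' = 3.74/(1−0.221) = 4.8010 °C.
Change = 4.8010 − 7.8079 = -3.01 °C.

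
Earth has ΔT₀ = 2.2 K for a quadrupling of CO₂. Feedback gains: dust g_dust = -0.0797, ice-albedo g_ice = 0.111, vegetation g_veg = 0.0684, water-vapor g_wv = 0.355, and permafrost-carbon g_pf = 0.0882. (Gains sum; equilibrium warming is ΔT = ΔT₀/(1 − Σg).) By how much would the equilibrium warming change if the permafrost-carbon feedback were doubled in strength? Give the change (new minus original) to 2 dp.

1.15 K

Original: g = 0.5429, ΔT = 2.2/(1−0.5429) = 4.8130 K.
With doubled permafrost-carbon: g' = 0.6311, ΔT' = 2.2/(1−0.6311) = 5.9637 K.
Change = 5.9637 − 4.8130 = 1.15 K.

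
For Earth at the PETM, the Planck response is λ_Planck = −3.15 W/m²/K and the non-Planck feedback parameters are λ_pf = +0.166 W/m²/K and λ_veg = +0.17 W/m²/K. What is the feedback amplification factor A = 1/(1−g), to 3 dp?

Convert to gains: g_pf = 0.166/3.15 = 0.0527; g_veg = 0.17/3.15 = 0.05397.
Total gain g = 0.10667.
A = 1/(1 − 0.10667) = 1.119.

1.119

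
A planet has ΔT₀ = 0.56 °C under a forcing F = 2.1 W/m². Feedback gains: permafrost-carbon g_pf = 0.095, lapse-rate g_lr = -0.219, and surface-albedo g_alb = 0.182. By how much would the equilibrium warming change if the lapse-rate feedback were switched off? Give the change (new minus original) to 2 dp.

0.18 °C

Original: g = 0.058, ΔT = 0.56/(1−0.058) = 0.5945 °C.
Without lapse-rate: g' = 0.277, ΔT' = 0.56/(1−0.277) = 0.7746 °C.
Change = 0.7746 − 0.5945 = 0.18 °C.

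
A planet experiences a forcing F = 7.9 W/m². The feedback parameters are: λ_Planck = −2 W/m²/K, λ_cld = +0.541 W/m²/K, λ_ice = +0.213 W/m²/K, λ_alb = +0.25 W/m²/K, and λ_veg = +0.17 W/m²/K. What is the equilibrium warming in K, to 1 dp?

Net feedback parameter λ = (−2) + (+0.541) + (+0.213) + (+0.25) + (+0.17) = -0.826 W/m²/K.
ΔT = −F/λ = −7.9/(-0.826) = 9.6 K.

9.6 K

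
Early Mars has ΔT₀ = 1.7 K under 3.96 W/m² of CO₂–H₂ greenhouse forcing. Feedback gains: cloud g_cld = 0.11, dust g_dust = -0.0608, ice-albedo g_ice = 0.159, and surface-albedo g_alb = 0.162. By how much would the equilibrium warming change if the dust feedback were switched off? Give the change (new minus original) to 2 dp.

0.29 K

Original: g = 0.3702, ΔT = 1.7/(1−0.3702) = 2.6993 K.
Without dust: g' = 0.431, ΔT' = 1.7/(1−0.431) = 2.9877 K.
Change = 2.9877 − 2.6993 = 0.29 K.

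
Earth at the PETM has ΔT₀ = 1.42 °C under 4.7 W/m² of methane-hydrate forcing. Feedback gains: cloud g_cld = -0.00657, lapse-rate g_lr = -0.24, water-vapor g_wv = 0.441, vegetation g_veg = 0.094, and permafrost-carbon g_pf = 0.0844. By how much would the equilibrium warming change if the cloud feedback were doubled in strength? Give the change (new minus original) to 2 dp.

-0.02 °C

Original: g = 0.37283, ΔT = 1.42/(1−0.37283) = 2.2641 °C.
With doubled cloud: g' = 0.36626, ΔT' = 1.42/(1−0.36626) = 2.2407 °C.
Change = 2.2407 − 2.2641 = -0.02 °C.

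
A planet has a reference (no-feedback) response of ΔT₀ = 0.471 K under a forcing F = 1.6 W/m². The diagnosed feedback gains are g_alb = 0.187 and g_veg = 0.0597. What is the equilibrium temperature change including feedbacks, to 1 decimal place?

0.6 K

Total gain g = 0.187 + 0.0597 = 0.2467.
Amplification A = 1/(1 − 0.2467) = 1.327.
ΔT = 0.471 × 1.327 = 0.6 K.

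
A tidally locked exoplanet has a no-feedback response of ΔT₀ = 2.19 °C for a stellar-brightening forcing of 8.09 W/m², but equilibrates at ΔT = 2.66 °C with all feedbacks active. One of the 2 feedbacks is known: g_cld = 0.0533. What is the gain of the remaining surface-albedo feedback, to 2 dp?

0.12

Amplification A = ΔT/ΔT₀ = 2.66/2.19 = 1.215.
Total gain g = 1 − 1/A = 1 − 1/1.215 = 0.177.
The known gain is 0.0533.
g_alb = 0.177 − 0.0533 = 0.12.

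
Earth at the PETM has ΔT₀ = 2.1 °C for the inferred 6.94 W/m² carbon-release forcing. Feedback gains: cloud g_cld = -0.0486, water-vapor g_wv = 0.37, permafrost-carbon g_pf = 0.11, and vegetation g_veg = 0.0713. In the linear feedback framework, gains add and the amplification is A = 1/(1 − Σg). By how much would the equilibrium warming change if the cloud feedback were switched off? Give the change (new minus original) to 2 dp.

Original: g = 0.5027, ΔT = 2.1/(1−0.5027) = 4.2228 °C.
Without cloud: g' = 0.5513, ΔT' = 2.1/(1−0.5513) = 4.6802 °C.
Change = 4.6802 − 4.2228 = 0.46 °C.

0.46 °C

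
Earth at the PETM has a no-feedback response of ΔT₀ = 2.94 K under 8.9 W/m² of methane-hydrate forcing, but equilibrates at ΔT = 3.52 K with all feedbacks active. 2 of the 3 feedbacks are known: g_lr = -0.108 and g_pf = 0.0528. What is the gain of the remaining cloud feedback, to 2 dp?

Amplification A = ΔT/ΔT₀ = 3.52/2.94 = 1.197.
Total gain g = 1 − 1/A = 1 − 1/1.197 = 0.1646.
Known gains sum to -0.108 + 0.0528 = -0.0552.
g_cld = 0.1646 + 0.0552 = 0.22.

0.22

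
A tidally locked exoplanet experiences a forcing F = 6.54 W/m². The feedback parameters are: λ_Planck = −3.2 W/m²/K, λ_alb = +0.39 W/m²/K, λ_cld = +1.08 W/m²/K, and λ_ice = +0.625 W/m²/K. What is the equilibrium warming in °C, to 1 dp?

Net feedback parameter λ = (−3.2) + (+0.39) + (+1.08) + (+0.625) = -1.105 W/m²/K.
ΔT = −F/λ = −6.54/(-1.105) = 5.9 °C.

5.9 °C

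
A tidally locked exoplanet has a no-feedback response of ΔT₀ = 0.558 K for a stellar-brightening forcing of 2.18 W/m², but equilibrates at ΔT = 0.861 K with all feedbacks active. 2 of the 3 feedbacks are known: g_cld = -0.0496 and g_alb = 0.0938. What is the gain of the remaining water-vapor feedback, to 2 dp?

0.31

Amplification A = ΔT/ΔT₀ = 0.861/0.558 = 1.543.
Total gain g = 1 − 1/A = 1 − 1/1.543 = 0.3519.
Known gains sum to -0.0496 + 0.0938 = 0.0442.
g_wv = 0.3519 − 0.0442 = 0.31.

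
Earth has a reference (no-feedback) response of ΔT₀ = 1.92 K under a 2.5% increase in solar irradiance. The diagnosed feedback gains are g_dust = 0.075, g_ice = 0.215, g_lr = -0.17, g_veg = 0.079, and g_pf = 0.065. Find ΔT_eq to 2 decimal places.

2.61 K

Total gain g = 0.075 + 0.215 − 0.17 + 0.079 + 0.065 = 0.264.
Amplification A = 1/(1 − 0.264) = 1.359.
ΔT = 1.92 × 1.359 = 2.61 K.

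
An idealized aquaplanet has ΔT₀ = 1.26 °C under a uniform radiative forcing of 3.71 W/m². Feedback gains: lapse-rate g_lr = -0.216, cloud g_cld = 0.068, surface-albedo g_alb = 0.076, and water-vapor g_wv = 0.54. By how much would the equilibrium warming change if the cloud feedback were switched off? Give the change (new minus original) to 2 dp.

Original: g = 0.468, ΔT = 1.26/(1−0.468) = 2.3684 °C.
Without cloud: g' = 0.4, ΔT' = 1.26/(1−0.4) = 2.1000 °C.
Change = 2.1000 − 2.3684 = -0.27 °C.

-0.27 °C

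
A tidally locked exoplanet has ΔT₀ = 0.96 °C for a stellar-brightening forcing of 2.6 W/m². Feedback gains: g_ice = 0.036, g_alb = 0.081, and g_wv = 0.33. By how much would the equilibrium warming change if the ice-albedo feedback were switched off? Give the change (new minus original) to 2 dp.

-0.11 °C

Original: g = 0.447, ΔT = 0.96/(1−0.447) = 1.7360 °C.
Without ice-albedo: g' = 0.411, ΔT' = 0.96/(1−0.411) = 1.6299 °C.
Change = 1.6299 − 1.7360 = -0.11 °C.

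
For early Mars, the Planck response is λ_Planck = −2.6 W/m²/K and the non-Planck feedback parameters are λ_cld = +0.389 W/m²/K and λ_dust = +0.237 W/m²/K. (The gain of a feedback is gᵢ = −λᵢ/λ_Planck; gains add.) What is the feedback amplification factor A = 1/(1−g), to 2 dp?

1.32

Convert to gains: g_cld = 0.389/2.6 = 0.1496; g_dust = 0.237/2.6 = 0.09115.
Total gain g = 0.24075.
A = 1/(1 − 0.24075) = 1.32.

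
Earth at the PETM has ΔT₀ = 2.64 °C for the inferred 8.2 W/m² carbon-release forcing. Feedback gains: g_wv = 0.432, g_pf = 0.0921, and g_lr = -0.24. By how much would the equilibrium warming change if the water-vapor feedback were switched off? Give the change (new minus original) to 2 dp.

-1.39 °C

Original: g = 0.2841, ΔT = 2.64/(1−0.2841) = 3.6877 °C.
Without water-vapor: g' = -0.1479, ΔT' = 2.64/(1+0.1479) = 2.2999 °C.
Change = 2.2999 − 3.6877 = -1.39 °C.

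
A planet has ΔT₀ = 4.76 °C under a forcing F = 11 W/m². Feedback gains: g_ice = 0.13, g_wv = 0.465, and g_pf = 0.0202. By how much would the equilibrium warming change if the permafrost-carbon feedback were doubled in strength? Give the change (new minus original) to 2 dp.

Original: g = 0.6152, ΔT = 4.76/(1−0.6152) = 12.3701 °C.
With doubled permafrost-carbon: g' = 0.6354, ΔT' = 4.76/(1−0.6354) = 13.0554 °C.
Change = 13.0554 − 12.3701 = 0.69 °C.

0.69 °C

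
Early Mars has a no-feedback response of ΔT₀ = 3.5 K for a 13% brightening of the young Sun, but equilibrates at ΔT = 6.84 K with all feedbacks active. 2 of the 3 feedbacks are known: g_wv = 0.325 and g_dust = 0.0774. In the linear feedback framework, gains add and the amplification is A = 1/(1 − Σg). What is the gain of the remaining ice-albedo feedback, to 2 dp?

Amplification A = ΔT/ΔT₀ = 6.84/3.5 = 1.954.
Total gain g = 1 − 1/A = 1 − 1/1.954 = 0.4882.
Known gains sum to 0.325 + 0.0774 = 0.4024.
g_ice = 0.4882 − 0.4024 = 0.09.

0.09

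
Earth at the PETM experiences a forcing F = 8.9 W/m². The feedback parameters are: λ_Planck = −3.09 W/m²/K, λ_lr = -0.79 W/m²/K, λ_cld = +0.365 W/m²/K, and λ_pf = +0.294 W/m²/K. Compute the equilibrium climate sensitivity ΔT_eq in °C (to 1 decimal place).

Net feedback parameter λ = (−3.09) + (-0.79) + (+0.365) + (+0.294) = -3.221 W/m²/K.
ΔT = −F/λ = −8.9/(-3.221) = 2.8 °C.

2.8 °C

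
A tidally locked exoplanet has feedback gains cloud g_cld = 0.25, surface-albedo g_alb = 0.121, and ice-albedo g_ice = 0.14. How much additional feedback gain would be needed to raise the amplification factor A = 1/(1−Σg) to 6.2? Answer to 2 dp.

Current total gain = 0.511.
Target gain for A = 6.2: g* = 1 − 1/6.2 = 0.8387.
Additional gain needed = 0.8387 − 0.511 = 0.33.

0.33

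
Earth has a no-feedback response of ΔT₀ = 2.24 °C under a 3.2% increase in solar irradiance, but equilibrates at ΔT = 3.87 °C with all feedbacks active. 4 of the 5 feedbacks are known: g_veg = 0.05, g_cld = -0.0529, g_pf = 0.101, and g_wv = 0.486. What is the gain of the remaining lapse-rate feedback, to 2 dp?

Amplification A = ΔT/ΔT₀ = 3.87/2.24 = 1.728.
Total gain g = 1 − 1/A = 1 − 1/1.728 = 0.4213.
Known gains sum to 0.05 − 0.0529 + 0.101 + 0.486 = 0.5841.
g_lr = 0.4213 − 0.5841 = -0.16.

-0.16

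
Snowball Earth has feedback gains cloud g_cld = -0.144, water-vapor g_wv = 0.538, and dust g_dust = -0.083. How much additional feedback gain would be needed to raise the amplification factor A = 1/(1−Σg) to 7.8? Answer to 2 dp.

0.56

Current total gain = 0.311.
Target gain for A = 7.8: g* = 1 − 1/7.8 = 0.8718.
Additional gain needed = 0.8718 − 0.311 = 0.56.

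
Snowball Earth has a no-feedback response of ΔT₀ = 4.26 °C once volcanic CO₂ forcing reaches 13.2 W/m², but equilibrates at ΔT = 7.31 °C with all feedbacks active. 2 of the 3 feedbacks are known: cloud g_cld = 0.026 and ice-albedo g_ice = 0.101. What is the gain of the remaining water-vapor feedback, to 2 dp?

0.29

Amplification A = ΔT/ΔT₀ = 7.31/4.26 = 1.716.
Total gain g = 1 − 1/A = 1 − 1/1.716 = 0.4172.
Known gains sum to 0.026 + 0.101 = 0.127.
g_wv = 0.4172 − 0.127 = 0.29.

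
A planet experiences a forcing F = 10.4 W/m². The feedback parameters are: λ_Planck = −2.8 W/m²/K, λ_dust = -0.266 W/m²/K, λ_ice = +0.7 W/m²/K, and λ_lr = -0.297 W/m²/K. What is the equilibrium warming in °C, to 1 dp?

Net feedback parameter λ = (−2.8) + (-0.266) + (+0.7) + (-0.297) = -2.663 W/m²/K.
ΔT = −F/λ = −10.4/(-2.663) = 3.9 °C.

3.9 °C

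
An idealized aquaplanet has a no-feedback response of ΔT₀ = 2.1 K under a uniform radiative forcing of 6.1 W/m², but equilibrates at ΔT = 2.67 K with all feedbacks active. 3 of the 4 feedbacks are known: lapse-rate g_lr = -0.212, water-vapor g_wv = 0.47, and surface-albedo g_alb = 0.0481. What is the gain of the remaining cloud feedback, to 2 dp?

Amplification A = ΔT/ΔT₀ = 2.67/2.1 = 1.271.
Total gain g = 1 − 1/A = 1 − 1/1.271 = 0.2132.
Known gains sum to -0.212 + 0.47 + 0.0481 = 0.3061.
g_cld = 0.2132 − 0.3061 = -0.09.

-0.09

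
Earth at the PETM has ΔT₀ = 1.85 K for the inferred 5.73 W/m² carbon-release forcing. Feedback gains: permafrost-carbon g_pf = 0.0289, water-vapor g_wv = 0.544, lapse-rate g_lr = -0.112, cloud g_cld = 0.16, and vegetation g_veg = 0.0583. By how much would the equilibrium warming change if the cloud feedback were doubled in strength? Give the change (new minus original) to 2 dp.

5.74 K

Original: g = 0.6792, ΔT = 1.85/(1−0.6792) = 5.7668 K.
With doubled cloud: g' = 0.8392, ΔT' = 1.85/(1−0.8392) = 11.5050 K.
Change = 11.5050 − 5.7668 = 5.74 K.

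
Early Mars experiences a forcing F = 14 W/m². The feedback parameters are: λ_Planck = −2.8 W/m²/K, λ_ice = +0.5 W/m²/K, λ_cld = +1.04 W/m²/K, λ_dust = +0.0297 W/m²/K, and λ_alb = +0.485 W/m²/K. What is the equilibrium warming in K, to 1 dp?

Net feedback parameter λ = (−2.8) + (+0.5) + (+1.04) + (+0.0297) + (+0.485) = -0.7453 W/m²/K.
ΔT = −F/λ = −14/(-0.7453) = 18.8 K.

18.8 K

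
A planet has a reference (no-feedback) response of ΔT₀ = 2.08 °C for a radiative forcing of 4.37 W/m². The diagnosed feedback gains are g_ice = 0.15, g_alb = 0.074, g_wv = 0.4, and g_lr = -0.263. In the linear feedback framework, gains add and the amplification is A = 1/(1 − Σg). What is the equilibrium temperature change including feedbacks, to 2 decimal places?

Total gain g = 0.15 + 0.074 + 0.4 − 0.263 = 0.361.
Amplification A = 1/(1 − 0.361) = 1.565.
ΔT = 2.08 × 1.565 = 3.26 °C.

3.26 °C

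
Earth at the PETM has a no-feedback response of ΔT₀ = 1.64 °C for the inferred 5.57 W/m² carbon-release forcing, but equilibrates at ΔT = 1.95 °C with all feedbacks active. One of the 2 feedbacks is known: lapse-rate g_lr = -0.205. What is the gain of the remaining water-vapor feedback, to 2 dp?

0.36

Amplification A = ΔT/ΔT₀ = 1.95/1.64 = 1.189.
Total gain g = 1 − 1/A = 1 − 1/1.189 = 0.159.
The known gain is -0.205.
g_wv = 0.159 + 0.205 = 0.36.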